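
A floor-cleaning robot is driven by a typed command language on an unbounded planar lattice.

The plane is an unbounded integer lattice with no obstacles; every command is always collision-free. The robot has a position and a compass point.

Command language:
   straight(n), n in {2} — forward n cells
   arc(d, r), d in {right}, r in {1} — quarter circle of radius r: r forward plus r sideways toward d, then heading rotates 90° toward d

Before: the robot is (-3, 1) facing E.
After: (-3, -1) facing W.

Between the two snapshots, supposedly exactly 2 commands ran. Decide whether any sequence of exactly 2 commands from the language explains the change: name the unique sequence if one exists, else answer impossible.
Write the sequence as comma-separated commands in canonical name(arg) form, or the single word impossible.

arc(right, 1), arc(right, 1)

key: position moved to (-3,-1) AND the heading swung to W — translation plus rotation needed
from: (-3, 1) facing E
t=1 arc(right, 1) ⇒ (-2, 0) facing S
t=2 arc(right, 1) ⇒ (-3, -1) facing W
no other 2-command option fits: unique.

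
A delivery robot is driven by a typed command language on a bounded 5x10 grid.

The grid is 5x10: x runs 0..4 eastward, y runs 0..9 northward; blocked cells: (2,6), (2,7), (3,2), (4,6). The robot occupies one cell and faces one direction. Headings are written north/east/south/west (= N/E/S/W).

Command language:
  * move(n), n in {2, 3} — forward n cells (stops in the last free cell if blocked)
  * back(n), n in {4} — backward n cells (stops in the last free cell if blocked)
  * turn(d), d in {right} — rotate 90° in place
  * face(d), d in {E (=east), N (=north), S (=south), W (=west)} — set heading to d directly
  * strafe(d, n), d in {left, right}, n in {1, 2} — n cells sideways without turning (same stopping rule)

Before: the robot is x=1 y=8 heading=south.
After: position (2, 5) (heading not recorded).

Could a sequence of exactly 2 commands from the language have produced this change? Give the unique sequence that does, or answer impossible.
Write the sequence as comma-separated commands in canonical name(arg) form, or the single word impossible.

move(3), strafe(left, 1)

key: order matters: swapping move(3) and strafe(left, 1) lands elsewhere
start: x=1 y=8 heading=south
t=1 move(3) ⇒ x=1 y=5 heading=south
t=2 strafe(left, 1) ⇒ x=2 y=5 heading=south
no other 2-command option fits: unique.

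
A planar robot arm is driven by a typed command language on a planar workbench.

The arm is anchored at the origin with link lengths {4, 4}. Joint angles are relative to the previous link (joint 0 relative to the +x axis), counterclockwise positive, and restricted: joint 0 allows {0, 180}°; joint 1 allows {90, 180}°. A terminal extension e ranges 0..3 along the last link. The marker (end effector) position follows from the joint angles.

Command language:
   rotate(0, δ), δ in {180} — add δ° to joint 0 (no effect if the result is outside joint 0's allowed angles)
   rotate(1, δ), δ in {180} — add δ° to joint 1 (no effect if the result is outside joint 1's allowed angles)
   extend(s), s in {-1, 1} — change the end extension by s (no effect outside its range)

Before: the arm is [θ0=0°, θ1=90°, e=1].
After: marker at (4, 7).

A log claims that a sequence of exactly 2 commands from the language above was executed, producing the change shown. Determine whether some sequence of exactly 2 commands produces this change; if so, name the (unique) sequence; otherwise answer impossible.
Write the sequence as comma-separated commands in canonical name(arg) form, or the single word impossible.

initial: [θ0=0°, θ1=90°, e=1]
step 1 (extend(1)): [θ0=0°, θ1=90°, e=2]
step 2 (extend(1)): [θ0=0°, θ1=90°, e=3]
all 16 alternatives checked — unique.

extend(1), extend(1)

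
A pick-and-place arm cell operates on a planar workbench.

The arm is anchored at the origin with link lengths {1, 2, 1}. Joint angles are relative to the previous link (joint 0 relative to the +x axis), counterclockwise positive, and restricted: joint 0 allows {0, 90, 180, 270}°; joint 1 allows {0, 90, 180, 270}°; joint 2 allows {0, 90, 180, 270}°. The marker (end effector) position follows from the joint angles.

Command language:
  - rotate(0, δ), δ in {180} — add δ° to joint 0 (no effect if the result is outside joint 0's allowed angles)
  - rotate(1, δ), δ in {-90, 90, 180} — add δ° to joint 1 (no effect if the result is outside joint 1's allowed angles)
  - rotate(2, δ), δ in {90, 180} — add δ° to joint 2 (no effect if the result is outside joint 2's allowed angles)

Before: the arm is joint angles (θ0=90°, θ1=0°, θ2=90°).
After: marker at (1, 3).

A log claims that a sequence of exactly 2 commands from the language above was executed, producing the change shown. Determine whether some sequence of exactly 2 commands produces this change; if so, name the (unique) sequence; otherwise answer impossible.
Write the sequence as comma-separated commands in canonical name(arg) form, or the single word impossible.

rotate(2, 90), rotate(2, 90)

start: joint angles (θ0=90°, θ1=0°, θ2=90°)
step 1 (rotate(2, 90)): joint angles (θ0=90°, θ1=0°, θ2=180°)
step 2 (rotate(2, 90)): joint angles (θ0=90°, θ1=0°, θ2=270°)
uniquely the one of 36 2-step routes that fits.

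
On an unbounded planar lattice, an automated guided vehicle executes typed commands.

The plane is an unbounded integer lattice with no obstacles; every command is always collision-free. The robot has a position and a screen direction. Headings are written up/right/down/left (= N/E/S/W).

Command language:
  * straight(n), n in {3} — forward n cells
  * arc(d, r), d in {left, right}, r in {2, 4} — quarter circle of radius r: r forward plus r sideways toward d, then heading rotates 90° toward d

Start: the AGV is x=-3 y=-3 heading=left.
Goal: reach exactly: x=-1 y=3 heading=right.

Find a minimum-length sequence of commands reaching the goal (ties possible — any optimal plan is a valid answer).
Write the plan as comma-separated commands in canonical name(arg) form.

arc(right, 2), arc(right, 4)

initial: x=-3 y=-3 heading=left
1. arc(right, 2) → x=-5 y=-1 heading=up
2. arc(right, 4) → x=-1 y=3 heading=right
no 1-step plan works, so 2 is optimal.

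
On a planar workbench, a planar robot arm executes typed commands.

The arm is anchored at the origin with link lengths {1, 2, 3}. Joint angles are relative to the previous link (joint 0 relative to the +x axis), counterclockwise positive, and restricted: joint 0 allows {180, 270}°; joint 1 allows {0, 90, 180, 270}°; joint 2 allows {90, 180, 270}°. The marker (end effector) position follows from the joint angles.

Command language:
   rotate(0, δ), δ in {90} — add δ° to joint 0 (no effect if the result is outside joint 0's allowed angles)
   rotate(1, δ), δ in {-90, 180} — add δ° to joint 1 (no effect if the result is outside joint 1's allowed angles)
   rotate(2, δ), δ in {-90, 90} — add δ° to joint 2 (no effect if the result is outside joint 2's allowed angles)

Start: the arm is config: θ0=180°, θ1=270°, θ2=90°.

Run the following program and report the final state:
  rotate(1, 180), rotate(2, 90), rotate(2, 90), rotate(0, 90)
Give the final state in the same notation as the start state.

begin: config: θ0=180°, θ1=270°, θ2=90°
t=1 rotate(1, 180) ⇒ config: θ0=180°, θ1=90°, θ2=90°
t=2 rotate(2, 90) ⇒ config: θ0=180°, θ1=90°, θ2=180°
t=3 rotate(2, 90) ⇒ config: θ0=180°, θ1=90°, θ2=270°
t=4 rotate(0, 90) ⇒ config: θ0=270°, θ1=90°, θ2=270°

config: θ0=270°, θ1=90°, θ2=270°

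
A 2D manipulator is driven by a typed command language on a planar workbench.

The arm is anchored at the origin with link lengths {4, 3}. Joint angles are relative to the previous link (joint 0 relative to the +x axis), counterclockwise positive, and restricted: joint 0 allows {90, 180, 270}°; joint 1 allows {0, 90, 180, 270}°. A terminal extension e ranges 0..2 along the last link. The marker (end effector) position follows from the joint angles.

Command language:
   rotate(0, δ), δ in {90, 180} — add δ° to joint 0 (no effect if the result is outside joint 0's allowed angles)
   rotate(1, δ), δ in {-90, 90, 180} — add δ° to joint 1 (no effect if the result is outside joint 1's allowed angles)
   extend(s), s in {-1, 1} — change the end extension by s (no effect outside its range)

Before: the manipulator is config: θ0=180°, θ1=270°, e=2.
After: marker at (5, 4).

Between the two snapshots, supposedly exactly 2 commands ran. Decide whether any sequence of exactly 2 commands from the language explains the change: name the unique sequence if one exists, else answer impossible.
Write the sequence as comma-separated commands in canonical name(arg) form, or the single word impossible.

key: running rotate(0, 180) before rotate(0, 90) would end elsewhere — order is forced
initial: config: θ0=180°, θ1=270°, e=2
[1] after rotate(0, 90): config: θ0=270°, θ1=270°, e=2
[2] after rotate(0, 180): config: θ0=90°, θ1=270°, e=2
uniquely the one of 49 2-step routes that fits.

rotate(0, 90), rotate(0, 180)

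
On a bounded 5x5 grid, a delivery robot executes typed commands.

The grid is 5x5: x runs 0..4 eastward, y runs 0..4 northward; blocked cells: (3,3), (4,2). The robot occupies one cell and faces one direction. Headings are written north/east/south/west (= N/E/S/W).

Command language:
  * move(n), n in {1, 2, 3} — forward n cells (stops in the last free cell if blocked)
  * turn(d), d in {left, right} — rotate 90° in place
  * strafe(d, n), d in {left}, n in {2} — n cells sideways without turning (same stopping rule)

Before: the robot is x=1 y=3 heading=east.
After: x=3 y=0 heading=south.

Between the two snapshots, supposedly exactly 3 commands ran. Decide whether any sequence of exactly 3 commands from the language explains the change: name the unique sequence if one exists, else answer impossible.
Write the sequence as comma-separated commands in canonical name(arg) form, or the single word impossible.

key: position moved to (3,0) AND the heading swung to S — translation plus rotation needed
start: x=1 y=3 heading=east
t=1 turn(right) ⇒ x=1 y=3 heading=south
t=2 move(3) ⇒ x=1 y=0 heading=south
t=3 strafe(left, 2) ⇒ x=3 y=0 heading=south
all 216 alternatives checked — unique.

turn(right), move(3), strafe(left, 2)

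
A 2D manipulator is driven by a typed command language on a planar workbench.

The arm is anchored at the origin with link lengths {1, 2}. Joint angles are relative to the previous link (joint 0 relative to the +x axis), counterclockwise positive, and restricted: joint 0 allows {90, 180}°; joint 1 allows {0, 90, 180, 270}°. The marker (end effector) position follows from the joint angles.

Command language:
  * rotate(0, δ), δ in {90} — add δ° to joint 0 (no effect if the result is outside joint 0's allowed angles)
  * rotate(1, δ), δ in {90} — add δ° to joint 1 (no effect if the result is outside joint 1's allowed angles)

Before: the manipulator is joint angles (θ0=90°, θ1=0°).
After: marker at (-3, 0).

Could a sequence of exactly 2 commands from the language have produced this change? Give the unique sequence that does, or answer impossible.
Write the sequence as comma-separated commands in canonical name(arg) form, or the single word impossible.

rotate(0, 90), rotate(0, 90)

start: joint angles (θ0=90°, θ1=0°)
step 1 (rotate(0, 90)): joint angles (θ0=180°, θ1=0°)
step 2 (rotate(0, 90)): joint angles (θ0=180°, θ1=0°)
no other 2-command option fits: unique.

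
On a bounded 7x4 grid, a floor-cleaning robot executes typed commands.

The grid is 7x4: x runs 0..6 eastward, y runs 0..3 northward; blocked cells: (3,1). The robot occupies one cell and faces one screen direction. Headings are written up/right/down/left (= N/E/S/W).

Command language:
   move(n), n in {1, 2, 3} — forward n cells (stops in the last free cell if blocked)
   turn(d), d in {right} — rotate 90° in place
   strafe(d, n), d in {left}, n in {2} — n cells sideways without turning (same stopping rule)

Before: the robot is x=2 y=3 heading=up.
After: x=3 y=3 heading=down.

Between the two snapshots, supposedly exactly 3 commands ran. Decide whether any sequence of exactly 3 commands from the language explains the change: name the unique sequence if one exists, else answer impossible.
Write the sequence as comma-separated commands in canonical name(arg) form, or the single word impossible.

turn(right), move(1), turn(right)

key: position moved to (3,3) AND the heading swung to S — translation plus rotation needed
initial: x=2 y=3 heading=up
step 1 (turn(right)): x=2 y=3 heading=right
step 2 (move(1)): x=3 y=3 heading=right
step 3 (turn(right)): x=3 y=3 heading=down
uniquely the one of 125 3-step routes that fits.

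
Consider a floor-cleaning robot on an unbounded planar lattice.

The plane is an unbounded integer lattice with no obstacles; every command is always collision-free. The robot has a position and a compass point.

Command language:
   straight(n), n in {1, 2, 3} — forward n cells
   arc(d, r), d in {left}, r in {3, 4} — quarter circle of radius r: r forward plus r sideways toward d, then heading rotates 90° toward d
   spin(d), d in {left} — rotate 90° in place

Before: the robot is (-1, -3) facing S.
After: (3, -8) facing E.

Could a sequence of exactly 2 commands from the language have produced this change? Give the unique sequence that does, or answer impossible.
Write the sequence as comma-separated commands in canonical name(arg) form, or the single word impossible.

key: order matters: swapping straight(1) and arc(left, 4) lands elsewhere
initial: (-1, -3) facing S
t=1 straight(1) ⇒ (-1, -4) facing S
t=2 arc(left, 4) ⇒ (3, -8) facing E
all 36 alternatives checked — unique.

straight(1), arc(left, 4)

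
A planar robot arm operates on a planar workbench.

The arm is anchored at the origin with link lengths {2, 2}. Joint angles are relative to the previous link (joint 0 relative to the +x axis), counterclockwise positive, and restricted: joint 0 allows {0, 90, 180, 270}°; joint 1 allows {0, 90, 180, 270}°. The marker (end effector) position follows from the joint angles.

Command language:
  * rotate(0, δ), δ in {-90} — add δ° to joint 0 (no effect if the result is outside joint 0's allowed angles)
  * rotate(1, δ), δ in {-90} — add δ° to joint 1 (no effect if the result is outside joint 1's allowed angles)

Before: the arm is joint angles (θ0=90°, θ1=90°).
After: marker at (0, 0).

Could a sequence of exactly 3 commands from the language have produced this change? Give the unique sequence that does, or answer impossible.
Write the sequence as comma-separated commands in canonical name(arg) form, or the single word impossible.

rotate(1, -90), rotate(1, -90), rotate(1, -90)

start: joint angles (θ0=90°, θ1=90°)
1. rotate(1, -90) → joint angles (θ0=90°, θ1=0°)
2. rotate(1, -90) → joint angles (θ0=90°, θ1=270°)
3. rotate(1, -90) → joint angles (θ0=90°, θ1=180°)
no other 3-command option fits: unique.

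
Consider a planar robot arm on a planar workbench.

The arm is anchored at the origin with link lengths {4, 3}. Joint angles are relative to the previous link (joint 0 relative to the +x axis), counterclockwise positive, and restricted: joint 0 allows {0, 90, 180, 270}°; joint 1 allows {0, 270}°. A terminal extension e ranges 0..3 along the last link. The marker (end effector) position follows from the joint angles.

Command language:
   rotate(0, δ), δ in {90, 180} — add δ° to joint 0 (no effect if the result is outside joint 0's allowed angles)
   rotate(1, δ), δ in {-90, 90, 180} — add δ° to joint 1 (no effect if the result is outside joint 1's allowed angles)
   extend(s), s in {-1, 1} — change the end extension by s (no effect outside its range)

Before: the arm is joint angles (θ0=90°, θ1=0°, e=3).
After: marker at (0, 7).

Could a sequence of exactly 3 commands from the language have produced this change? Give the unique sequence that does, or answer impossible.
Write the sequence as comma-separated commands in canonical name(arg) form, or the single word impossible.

extend(-1), extend(-1), extend(-1)

from: joint angles (θ0=90°, θ1=0°, e=3)
1. extend(-1) → joint angles (θ0=90°, θ1=0°, e=2)
2. extend(-1) → joint angles (θ0=90°, θ1=0°, e=1)
3. extend(-1) → joint angles (θ0=90°, θ1=0°, e=0)
uniquely the one of 343 3-step routes that fits.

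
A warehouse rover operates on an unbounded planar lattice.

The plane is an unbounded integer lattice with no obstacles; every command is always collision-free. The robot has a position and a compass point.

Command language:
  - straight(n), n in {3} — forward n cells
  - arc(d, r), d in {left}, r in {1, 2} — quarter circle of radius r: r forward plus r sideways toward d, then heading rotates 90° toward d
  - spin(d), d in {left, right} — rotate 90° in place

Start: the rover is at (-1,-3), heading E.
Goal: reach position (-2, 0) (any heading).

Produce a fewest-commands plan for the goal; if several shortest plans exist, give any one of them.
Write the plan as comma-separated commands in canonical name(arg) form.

arc(left, 1), arc(left, 2)

begin: at (-1,-3), heading E
1. arc(left, 1) → at (0,-2), heading N
2. arc(left, 2) → at (-2,0), heading W
nothing shorter than 2 reaches the goal.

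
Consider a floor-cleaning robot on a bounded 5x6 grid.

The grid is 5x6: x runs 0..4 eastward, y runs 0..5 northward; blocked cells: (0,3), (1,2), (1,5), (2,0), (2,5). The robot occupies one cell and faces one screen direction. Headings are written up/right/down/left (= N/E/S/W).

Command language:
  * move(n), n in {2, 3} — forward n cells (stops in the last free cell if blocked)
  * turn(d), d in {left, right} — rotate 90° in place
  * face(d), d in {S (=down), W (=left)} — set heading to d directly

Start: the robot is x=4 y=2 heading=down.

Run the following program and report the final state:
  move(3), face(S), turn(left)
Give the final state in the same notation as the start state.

x=4 y=0 heading=right

from: x=4 y=2 heading=down
step 1 (move(3)): x=4 y=0 heading=down
step 2 (face(S)): x=4 y=0 heading=down
step 3 (turn(left)): x=4 y=0 heading=right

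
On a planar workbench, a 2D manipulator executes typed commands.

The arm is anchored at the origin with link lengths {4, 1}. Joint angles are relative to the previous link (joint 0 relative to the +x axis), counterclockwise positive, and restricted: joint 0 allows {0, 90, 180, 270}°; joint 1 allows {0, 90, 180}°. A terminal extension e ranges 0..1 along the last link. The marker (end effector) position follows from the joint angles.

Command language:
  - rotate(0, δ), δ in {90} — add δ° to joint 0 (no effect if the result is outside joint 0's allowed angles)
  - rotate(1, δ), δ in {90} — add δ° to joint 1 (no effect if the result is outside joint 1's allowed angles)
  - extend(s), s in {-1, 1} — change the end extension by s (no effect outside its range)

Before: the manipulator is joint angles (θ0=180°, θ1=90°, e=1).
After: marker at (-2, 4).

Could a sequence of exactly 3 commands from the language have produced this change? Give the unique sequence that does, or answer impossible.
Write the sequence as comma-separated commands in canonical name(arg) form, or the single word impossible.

rotate(0, 90), rotate(0, 90), rotate(0, 90)

start: joint angles (θ0=180°, θ1=90°, e=1)
step 1 (rotate(0, 90)): joint angles (θ0=270°, θ1=90°, e=1)
step 2 (rotate(0, 90)): joint angles (θ0=0°, θ1=90°, e=1)
step 3 (rotate(0, 90)): joint angles (θ0=90°, θ1=90°, e=1)
no other 3-command option fits: unique.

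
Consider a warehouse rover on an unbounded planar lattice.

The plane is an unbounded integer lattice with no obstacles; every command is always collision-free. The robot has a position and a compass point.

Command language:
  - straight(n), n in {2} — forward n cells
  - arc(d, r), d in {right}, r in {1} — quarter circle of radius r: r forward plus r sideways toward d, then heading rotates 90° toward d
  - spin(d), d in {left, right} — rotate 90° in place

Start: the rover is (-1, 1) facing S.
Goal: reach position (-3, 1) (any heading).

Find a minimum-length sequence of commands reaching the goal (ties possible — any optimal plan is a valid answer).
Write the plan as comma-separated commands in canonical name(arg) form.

spin(right), straight(2)

begin: (-1, 1) facing S
1. spin(right) → (-1, 1) facing W
2. straight(2) → (-3, 1) facing W
shorter routes all fall short; 2 is best.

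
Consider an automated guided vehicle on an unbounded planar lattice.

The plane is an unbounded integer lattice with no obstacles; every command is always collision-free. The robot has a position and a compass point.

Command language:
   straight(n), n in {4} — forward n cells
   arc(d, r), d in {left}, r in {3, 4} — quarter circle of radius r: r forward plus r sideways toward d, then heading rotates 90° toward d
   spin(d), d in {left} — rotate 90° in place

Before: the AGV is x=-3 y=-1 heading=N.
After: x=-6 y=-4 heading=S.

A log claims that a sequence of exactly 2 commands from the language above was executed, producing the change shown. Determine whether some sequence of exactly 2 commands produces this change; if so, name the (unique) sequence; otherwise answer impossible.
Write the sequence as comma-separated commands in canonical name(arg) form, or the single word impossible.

spin(left), arc(left, 3)

key: running arc(left, 3) before spin(left) would end elsewhere — order is forced
start: x=-3 y=-1 heading=N
[1] after spin(left): x=-3 y=-1 heading=W
[2] after arc(left, 3): x=-6 y=-4 heading=S
no rival 2-sequence matches.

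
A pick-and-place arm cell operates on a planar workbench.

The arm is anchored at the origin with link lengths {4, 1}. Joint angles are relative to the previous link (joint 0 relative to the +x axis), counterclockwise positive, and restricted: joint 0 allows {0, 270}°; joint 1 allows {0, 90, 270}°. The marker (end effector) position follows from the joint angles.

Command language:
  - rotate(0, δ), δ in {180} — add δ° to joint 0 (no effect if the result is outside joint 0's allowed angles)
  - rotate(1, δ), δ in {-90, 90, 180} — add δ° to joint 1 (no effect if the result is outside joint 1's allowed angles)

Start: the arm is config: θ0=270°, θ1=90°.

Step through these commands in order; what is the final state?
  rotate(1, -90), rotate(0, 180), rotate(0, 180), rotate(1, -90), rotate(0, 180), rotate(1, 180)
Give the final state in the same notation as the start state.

initial: config: θ0=270°, θ1=90°
step 1 (rotate(1, -90)): config: θ0=270°, θ1=0°
step 2 (rotate(0, 180)): config: θ0=270°, θ1=0°
step 3 (rotate(0, 180)): config: θ0=270°, θ1=0°
step 4 (rotate(1, -90)): config: θ0=270°, θ1=270°
step 5 (rotate(0, 180)): config: θ0=270°, θ1=270°
step 6 (rotate(1, 180)): config: θ0=270°, θ1=90°

config: θ0=270°, θ1=90°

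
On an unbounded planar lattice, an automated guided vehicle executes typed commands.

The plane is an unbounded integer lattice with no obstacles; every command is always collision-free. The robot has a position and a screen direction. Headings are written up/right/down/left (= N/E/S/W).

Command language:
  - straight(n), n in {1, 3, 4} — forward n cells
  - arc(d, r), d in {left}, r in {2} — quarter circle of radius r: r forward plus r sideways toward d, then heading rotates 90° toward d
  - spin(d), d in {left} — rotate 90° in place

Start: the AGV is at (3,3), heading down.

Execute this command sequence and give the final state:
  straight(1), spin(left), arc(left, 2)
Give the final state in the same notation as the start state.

at (5,4), heading up

begin: at (3,3), heading down
[1] after straight(1): at (3,2), heading down
[2] after spin(left): at (3,2), heading right
[3] after arc(left, 2): at (5,4), heading up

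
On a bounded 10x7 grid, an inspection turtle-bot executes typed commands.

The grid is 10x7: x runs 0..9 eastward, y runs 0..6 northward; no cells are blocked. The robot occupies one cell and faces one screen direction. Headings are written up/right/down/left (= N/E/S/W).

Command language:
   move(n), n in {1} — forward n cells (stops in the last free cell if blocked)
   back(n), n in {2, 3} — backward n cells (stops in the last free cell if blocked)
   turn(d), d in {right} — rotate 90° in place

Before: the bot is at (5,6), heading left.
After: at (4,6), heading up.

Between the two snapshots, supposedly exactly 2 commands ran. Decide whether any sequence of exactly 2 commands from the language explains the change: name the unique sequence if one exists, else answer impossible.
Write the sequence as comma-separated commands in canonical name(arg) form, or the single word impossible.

key: cell and facing (now N) both changed — the 2 commands mix motion and turning
from: at (5,6), heading left
1. move(1) → at (4,6), heading left
2. turn(right) → at (4,6), heading up
no other 2-command option fits: unique.

move(1), turn(right)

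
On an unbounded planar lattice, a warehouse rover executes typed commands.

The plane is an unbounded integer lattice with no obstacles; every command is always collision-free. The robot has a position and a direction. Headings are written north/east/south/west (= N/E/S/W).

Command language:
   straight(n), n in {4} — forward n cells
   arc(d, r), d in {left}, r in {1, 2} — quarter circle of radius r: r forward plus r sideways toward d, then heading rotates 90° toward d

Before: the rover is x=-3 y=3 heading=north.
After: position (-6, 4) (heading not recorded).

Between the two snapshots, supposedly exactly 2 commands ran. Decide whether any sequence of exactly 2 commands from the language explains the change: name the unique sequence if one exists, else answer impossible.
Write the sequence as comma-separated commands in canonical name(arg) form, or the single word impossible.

key: running arc(left, 1) before arc(left, 2) would end elsewhere — order is forced
initial: x=-3 y=3 heading=north
1. arc(left, 2) → x=-5 y=5 heading=west
2. arc(left, 1) → x=-6 y=4 heading=south
no rival 2-sequence matches.

arc(left, 2), arc(left, 1)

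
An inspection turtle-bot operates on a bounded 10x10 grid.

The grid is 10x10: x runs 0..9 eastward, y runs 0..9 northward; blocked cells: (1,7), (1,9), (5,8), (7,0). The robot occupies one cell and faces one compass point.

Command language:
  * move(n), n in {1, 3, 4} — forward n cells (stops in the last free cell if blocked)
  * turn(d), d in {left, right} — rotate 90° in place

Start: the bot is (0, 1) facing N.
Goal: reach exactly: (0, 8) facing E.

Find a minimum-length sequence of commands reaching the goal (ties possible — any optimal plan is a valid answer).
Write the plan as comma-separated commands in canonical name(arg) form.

from: (0, 1) facing N
1. move(4) → (0, 5) facing N
2. move(3) → (0, 8) facing N
3. turn(right) → (0, 8) facing E
nothing shorter than 3 reaches the goal.

move(4), move(3), turn(right)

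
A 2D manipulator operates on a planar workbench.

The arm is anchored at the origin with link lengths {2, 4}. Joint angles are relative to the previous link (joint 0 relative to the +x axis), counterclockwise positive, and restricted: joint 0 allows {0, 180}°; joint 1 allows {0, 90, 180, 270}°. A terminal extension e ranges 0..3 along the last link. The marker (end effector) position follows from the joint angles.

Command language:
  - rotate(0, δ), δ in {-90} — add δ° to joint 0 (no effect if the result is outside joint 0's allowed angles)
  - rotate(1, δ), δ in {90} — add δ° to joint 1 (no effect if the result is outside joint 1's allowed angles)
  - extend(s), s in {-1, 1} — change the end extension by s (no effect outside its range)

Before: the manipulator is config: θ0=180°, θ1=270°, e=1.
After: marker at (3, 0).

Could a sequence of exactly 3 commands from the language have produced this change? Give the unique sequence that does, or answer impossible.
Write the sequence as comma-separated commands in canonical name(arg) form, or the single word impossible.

t0: config: θ0=180°, θ1=270°, e=1
1. rotate(1, 90) → config: θ0=180°, θ1=0°, e=1
2. rotate(1, 90) → config: θ0=180°, θ1=90°, e=1
3. rotate(1, 90) → config: θ0=180°, θ1=180°, e=1
no other 3-command option fits: unique.

rotate(1, 90), rotate(1, 90), rotate(1, 90)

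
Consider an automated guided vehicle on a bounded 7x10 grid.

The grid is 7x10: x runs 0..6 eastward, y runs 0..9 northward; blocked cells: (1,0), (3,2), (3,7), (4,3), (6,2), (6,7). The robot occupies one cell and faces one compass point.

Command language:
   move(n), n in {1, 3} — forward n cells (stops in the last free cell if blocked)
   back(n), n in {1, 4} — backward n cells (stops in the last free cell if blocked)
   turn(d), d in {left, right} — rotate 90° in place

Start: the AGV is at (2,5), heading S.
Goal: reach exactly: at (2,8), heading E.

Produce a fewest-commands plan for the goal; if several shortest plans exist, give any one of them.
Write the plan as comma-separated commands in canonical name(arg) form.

move(1), back(4), turn(left)

begin: at (2,5), heading S
1. move(1) → at (2,4), heading S
2. back(4) → at (2,8), heading S
3. turn(left) → at (2,8), heading E
nothing shorter than 3 reaches the goal.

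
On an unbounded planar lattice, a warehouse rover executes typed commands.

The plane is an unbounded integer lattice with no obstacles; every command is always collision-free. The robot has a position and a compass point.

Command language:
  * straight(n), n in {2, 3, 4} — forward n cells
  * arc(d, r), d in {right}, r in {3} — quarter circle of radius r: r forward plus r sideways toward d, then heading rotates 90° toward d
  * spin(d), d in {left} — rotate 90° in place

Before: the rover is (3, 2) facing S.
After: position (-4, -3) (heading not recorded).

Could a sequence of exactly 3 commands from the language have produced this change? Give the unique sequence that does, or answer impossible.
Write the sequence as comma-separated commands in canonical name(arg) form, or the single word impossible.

straight(2), arc(right, 3), straight(4)

key: order matters: swapping straight(2) and straight(4) lands elsewhere
begin: (3, 2) facing S
step 1 (straight(2)): (3, 0) facing S
step 2 (arc(right, 3)): (0, -3) facing W
step 3 (straight(4)): (-4, -3) facing W
uniquely the one of 125 3-step routes that fits.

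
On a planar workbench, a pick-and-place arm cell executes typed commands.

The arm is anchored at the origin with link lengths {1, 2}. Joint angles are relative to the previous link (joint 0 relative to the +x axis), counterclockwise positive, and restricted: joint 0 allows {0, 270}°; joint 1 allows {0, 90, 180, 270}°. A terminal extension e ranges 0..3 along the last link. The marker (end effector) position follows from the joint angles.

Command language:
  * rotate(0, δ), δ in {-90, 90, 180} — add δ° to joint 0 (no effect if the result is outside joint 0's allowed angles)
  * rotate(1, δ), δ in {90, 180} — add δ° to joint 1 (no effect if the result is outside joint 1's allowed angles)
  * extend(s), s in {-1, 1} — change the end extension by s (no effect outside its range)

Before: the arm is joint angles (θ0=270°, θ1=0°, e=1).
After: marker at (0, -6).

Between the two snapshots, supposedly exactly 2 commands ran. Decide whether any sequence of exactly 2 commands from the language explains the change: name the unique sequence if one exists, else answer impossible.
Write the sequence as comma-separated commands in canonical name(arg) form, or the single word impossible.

extend(1), extend(1)

begin: joint angles (θ0=270°, θ1=0°, e=1)
step 1 (extend(1)): joint angles (θ0=270°, θ1=0°, e=2)
step 2 (extend(1)): joint angles (θ0=270°, θ1=0°, e=3)
uniquely the one of 49 2-step routes that fits.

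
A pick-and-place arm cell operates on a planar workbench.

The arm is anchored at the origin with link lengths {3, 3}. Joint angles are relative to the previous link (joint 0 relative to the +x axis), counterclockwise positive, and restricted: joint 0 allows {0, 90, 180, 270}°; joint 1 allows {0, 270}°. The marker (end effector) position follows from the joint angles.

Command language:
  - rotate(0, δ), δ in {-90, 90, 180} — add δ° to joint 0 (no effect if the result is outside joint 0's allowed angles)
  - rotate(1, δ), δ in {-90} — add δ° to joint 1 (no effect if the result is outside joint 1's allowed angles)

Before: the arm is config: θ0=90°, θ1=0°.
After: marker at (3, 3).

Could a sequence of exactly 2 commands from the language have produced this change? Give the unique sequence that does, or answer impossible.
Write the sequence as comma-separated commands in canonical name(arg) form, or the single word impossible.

rotate(1, -90), rotate(1, -90)

start: config: θ0=90°, θ1=0°
t=1 rotate(1, -90) ⇒ config: θ0=90°, θ1=270°
t=2 rotate(1, -90) ⇒ config: θ0=90°, θ1=270°
uniquely the one of 16 2-step routes that fits.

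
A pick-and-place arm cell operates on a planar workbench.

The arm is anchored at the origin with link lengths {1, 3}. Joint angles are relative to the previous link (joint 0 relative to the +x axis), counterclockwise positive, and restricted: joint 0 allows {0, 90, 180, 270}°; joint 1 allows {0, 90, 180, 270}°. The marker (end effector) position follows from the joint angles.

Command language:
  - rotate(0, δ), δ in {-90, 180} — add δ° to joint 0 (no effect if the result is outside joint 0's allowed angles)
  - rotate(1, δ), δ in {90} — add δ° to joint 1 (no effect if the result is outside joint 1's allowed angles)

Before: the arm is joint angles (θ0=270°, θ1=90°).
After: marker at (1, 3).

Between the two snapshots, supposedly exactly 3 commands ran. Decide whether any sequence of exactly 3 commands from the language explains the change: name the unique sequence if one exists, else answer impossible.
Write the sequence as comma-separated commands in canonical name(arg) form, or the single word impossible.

from: joint angles (θ0=270°, θ1=90°)
t=1 rotate(0, -90) ⇒ joint angles (θ0=180°, θ1=90°)
t=2 rotate(0, -90) ⇒ joint angles (θ0=90°, θ1=90°)
t=3 rotate(0, -90) ⇒ joint angles (θ0=0°, θ1=90°)
all 27 alternatives checked — unique.

rotate(0, -90), rotate(0, -90), rotate(0, -90)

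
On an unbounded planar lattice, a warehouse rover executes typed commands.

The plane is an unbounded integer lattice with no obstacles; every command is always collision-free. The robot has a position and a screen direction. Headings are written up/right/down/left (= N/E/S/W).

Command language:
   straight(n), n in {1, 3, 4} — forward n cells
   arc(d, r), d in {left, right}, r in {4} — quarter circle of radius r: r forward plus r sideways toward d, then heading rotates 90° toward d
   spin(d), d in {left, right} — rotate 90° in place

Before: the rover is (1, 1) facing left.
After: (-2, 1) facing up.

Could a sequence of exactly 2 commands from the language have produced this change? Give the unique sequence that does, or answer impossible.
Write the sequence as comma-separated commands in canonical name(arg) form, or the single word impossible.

straight(3), spin(right)

key: cell and facing (now N) both changed — the 2 commands mix motion and turning
initial: (1, 1) facing left
step 1 (straight(3)): (-2, 1) facing left
step 2 (spin(right)): (-2, 1) facing up
no rival 2-sequence matches.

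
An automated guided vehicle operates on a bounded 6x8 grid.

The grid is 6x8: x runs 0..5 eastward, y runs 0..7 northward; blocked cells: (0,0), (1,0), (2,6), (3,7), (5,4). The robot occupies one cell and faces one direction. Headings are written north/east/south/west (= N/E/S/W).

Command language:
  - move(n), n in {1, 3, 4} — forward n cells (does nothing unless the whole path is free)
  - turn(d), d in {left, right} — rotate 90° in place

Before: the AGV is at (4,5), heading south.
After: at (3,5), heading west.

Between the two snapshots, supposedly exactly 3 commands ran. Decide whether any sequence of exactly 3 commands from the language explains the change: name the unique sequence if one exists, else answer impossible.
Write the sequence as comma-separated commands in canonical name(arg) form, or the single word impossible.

key: move(4) would leave the grid, so it does nothing
start: at (4,5), heading south
t=1 turn(right) ⇒ at (4,5), heading west
t=2 move(1) ⇒ at (3,5), heading west
t=3 move(4) ⇒ at (3,5), heading west
uniquely the one of 125 3-step routes that fits.

turn(right), move(1), move(4)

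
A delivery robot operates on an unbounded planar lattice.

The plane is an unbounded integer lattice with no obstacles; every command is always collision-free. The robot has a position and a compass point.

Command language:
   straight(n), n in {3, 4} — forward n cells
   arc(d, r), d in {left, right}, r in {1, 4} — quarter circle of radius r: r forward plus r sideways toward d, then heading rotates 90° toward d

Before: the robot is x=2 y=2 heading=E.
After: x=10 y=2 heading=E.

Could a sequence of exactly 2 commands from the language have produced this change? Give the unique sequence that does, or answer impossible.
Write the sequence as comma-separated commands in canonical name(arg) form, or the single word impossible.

straight(4), straight(4)

key: still facing E at the end — nothing in the sequence rotates
initial: x=2 y=2 heading=E
step 1 (straight(4)): x=6 y=2 heading=E
step 2 (straight(4)): x=10 y=2 heading=E
no other 2-command option fits: unique.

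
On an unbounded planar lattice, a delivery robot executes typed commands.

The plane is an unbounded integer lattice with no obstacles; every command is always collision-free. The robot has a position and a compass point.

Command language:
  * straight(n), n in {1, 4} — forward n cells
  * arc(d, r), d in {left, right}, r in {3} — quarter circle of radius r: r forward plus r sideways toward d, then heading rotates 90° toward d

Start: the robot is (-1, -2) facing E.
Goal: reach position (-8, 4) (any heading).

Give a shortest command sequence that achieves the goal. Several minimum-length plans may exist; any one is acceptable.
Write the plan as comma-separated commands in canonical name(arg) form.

straight(1), arc(left, 3), arc(left, 3), straight(4), straight(4)

initial: (-1, -2) facing E
[1] after straight(1): (0, -2) facing E
[2] after arc(left, 3): (3, 1) facing N
[3] after arc(left, 3): (0, 4) facing W
[4] after straight(4): (-4, 4) facing W
[5] after straight(4): (-8, 4) facing W
minimal: 5 command(s), checked below 5.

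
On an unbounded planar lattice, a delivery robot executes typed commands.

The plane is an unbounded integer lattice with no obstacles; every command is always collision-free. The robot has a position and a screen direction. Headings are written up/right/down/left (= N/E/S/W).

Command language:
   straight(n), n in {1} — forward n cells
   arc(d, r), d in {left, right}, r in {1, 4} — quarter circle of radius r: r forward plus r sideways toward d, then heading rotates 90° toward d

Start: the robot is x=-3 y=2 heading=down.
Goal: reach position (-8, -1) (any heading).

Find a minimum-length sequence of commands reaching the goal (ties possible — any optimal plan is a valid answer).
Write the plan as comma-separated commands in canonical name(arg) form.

arc(right, 4), arc(right, 1)

from: x=-3 y=2 heading=down
[1] after arc(right, 4): x=-7 y=-2 heading=left
[2] after arc(right, 1): x=-8 y=-1 heading=up
no 1-step plan works, so 2 is optimal.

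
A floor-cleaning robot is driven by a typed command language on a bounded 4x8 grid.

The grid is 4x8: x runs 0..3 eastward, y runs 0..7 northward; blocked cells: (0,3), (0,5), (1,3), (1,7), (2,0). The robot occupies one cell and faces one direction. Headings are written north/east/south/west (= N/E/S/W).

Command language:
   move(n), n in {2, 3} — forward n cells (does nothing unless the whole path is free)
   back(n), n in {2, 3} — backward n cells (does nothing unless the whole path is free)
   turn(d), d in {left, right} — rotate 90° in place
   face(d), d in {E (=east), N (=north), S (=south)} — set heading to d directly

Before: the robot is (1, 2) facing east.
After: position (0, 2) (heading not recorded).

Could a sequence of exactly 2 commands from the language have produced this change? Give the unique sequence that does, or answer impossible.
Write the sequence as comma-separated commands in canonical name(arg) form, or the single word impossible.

key: order matters: swapping move(2) and back(3) lands elsewhere
begin: (1, 2) facing east
t=1 move(2) ⇒ (3, 2) facing east
t=2 back(3) ⇒ (0, 2) facing east
no other 2-command option fits: unique.

move(2), back(3)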